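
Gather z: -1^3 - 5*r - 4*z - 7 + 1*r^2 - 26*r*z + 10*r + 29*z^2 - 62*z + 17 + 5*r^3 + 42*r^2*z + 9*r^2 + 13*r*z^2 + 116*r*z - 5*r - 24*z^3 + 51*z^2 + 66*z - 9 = 5*r^3 + 10*r^2 - 24*z^3 + z^2*(13*r + 80) + z*(42*r^2 + 90*r)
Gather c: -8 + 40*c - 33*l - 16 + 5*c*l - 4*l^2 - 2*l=c*(5*l + 40) - 4*l^2 - 35*l - 24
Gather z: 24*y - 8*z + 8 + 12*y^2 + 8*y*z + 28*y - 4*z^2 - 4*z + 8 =12*y^2 + 52*y - 4*z^2 + z*(8*y - 12) + 16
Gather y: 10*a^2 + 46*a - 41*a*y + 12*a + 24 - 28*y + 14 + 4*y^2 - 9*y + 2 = 10*a^2 + 58*a + 4*y^2 + y*(-41*a - 37) + 40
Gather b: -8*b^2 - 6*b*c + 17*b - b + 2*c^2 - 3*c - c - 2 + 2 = -8*b^2 + b*(16 - 6*c) + 2*c^2 - 4*c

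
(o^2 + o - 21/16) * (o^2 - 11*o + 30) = o^4 - 10*o^3 + 283*o^2/16 + 711*o/16 - 315/8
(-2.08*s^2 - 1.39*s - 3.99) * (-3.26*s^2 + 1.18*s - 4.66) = 6.7808*s^4 + 2.077*s^3 + 21.06*s^2 + 1.7692*s + 18.5934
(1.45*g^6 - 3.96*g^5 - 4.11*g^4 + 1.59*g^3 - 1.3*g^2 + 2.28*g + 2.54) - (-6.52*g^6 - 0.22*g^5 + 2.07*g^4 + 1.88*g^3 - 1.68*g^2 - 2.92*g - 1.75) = 7.97*g^6 - 3.74*g^5 - 6.18*g^4 - 0.29*g^3 + 0.38*g^2 + 5.2*g + 4.29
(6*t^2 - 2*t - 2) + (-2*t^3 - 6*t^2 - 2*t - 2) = -2*t^3 - 4*t - 4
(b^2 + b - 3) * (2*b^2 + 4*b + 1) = 2*b^4 + 6*b^3 - b^2 - 11*b - 3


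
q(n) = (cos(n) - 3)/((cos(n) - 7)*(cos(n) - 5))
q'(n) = -sin(n)/((cos(n) - 7)*(cos(n) - 5)) + (cos(n) - 3)*sin(n)/((cos(n) - 7)*(cos(n) - 5)^2) + (cos(n) - 3)*sin(n)/((cos(n) - 7)^2*(cos(n) - 5)) = (cos(n)^2 - 6*cos(n) + 1)*sin(n)/((cos(n) - 7)^2*(cos(n) - 5)^2)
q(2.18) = -0.08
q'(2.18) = 0.00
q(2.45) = -0.08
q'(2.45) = 0.00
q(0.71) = -0.08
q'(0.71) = -0.00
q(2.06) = -0.08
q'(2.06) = 0.00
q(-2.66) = -0.08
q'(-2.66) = -0.00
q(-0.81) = -0.08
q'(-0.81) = 0.00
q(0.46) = -0.08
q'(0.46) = -0.00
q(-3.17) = -0.08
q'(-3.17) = 0.00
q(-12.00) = -0.08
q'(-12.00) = 0.00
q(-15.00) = -0.08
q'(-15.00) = 0.00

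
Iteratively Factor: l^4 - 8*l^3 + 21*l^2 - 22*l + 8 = (l - 1)*(l^3 - 7*l^2 + 14*l - 8) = (l - 4)*(l - 1)*(l^2 - 3*l + 2) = (l - 4)*(l - 1)^2*(l - 2)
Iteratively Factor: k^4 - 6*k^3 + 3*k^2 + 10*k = (k - 2)*(k^3 - 4*k^2 - 5*k) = (k - 5)*(k - 2)*(k^2 + k) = k*(k - 5)*(k - 2)*(k + 1)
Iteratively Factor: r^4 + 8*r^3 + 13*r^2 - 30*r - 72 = (r + 3)*(r^3 + 5*r^2 - 2*r - 24) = (r + 3)^2*(r^2 + 2*r - 8) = (r + 3)^2*(r + 4)*(r - 2)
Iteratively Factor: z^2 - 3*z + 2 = (z - 1)*(z - 2)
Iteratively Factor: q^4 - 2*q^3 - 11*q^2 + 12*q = (q - 4)*(q^3 + 2*q^2 - 3*q) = (q - 4)*(q + 3)*(q^2 - q) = q*(q - 4)*(q + 3)*(q - 1)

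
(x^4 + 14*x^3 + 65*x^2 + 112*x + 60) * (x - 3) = x^5 + 11*x^4 + 23*x^3 - 83*x^2 - 276*x - 180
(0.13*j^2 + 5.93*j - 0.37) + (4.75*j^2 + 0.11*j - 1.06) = 4.88*j^2 + 6.04*j - 1.43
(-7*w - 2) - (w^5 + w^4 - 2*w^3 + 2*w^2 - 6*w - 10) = -w^5 - w^4 + 2*w^3 - 2*w^2 - w + 8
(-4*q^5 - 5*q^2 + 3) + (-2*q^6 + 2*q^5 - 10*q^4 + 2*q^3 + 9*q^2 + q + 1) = -2*q^6 - 2*q^5 - 10*q^4 + 2*q^3 + 4*q^2 + q + 4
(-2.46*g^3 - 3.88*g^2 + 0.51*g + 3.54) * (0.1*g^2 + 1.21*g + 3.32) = -0.246*g^5 - 3.3646*g^4 - 12.811*g^3 - 11.9105*g^2 + 5.9766*g + 11.7528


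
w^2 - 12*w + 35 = (w - 7)*(w - 5)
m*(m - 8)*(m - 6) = m^3 - 14*m^2 + 48*m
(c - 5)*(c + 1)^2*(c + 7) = c^4 + 4*c^3 - 30*c^2 - 68*c - 35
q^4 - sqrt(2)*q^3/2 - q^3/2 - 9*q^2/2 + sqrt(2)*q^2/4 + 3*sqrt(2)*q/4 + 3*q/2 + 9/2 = (q - 3/2)*(q + 1)*(q - 3*sqrt(2)/2)*(q + sqrt(2))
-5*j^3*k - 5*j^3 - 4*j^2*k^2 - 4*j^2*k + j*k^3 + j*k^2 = (-5*j + k)*(j + k)*(j*k + j)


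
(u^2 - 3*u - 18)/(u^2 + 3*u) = (u - 6)/u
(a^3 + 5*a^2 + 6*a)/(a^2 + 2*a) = a + 3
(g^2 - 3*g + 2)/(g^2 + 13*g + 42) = (g^2 - 3*g + 2)/(g^2 + 13*g + 42)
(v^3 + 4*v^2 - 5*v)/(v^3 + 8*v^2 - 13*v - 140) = v*(v - 1)/(v^2 + 3*v - 28)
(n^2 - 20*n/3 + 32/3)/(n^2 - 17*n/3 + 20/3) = (3*n - 8)/(3*n - 5)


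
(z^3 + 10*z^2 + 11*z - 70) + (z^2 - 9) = z^3 + 11*z^2 + 11*z - 79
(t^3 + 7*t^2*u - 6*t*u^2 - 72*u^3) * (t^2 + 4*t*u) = t^5 + 11*t^4*u + 22*t^3*u^2 - 96*t^2*u^3 - 288*t*u^4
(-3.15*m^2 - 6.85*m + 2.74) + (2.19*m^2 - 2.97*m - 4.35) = -0.96*m^2 - 9.82*m - 1.61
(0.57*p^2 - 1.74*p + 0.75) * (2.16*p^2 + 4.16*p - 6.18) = 1.2312*p^4 - 1.3872*p^3 - 9.141*p^2 + 13.8732*p - 4.635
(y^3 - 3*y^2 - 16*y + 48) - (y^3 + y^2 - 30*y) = -4*y^2 + 14*y + 48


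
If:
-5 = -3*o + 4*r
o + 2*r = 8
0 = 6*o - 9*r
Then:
No Solution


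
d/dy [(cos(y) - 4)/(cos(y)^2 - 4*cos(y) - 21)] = (cos(y)^2 - 8*cos(y) + 37)*sin(y)/(sin(y)^2 + 4*cos(y) + 20)^2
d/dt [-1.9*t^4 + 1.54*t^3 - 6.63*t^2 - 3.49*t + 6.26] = -7.6*t^3 + 4.62*t^2 - 13.26*t - 3.49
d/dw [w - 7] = 1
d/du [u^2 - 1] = 2*u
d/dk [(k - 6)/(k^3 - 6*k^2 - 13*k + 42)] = (k^3 - 6*k^2 - 13*k + (k - 6)*(-3*k^2 + 12*k + 13) + 42)/(k^3 - 6*k^2 - 13*k + 42)^2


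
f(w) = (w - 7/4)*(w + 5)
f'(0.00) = 3.25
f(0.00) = -8.75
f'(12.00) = 27.25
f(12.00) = 174.25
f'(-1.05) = 1.15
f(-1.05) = -11.06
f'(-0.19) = 2.87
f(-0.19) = -9.33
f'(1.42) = 6.09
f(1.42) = -2.12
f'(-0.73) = 1.79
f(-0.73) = -10.59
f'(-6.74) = -10.23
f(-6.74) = 14.77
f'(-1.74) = -0.23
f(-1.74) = -11.38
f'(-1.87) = -0.49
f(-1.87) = -11.33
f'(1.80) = 6.85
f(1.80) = 0.34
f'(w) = 2*w + 13/4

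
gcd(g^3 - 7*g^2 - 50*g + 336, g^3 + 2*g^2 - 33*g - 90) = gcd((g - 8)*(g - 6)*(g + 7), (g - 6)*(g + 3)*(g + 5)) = g - 6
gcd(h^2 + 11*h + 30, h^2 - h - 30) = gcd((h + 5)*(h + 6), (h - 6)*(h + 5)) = h + 5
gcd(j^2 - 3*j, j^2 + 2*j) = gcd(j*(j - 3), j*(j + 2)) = j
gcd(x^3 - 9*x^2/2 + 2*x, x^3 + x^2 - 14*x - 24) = x - 4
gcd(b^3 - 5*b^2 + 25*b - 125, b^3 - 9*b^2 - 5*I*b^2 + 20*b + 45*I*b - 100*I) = b^2 + b*(-5 - 5*I) + 25*I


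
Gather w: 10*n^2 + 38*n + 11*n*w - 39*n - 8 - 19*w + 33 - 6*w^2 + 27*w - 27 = 10*n^2 - n - 6*w^2 + w*(11*n + 8) - 2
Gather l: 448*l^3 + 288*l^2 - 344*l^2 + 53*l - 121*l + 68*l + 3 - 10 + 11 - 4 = 448*l^3 - 56*l^2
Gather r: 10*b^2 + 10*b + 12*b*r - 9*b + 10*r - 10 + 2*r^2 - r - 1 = 10*b^2 + b + 2*r^2 + r*(12*b + 9) - 11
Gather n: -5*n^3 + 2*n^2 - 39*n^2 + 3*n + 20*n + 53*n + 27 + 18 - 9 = -5*n^3 - 37*n^2 + 76*n + 36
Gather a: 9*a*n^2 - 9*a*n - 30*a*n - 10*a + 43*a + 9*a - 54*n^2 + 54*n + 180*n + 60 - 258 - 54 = a*(9*n^2 - 39*n + 42) - 54*n^2 + 234*n - 252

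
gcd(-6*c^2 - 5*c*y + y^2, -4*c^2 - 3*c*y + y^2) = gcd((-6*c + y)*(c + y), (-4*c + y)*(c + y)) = c + y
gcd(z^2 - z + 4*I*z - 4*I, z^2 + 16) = z + 4*I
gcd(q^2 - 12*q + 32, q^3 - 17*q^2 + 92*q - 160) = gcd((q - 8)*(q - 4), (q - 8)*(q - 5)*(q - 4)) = q^2 - 12*q + 32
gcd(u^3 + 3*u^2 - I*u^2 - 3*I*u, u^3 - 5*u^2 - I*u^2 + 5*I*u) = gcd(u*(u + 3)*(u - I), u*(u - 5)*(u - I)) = u^2 - I*u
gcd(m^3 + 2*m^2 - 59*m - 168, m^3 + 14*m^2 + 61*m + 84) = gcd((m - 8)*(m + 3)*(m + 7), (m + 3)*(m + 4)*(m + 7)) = m^2 + 10*m + 21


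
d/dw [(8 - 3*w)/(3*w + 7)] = -45/(3*w + 7)^2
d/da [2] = 0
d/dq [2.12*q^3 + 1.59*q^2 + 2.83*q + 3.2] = 6.36*q^2 + 3.18*q + 2.83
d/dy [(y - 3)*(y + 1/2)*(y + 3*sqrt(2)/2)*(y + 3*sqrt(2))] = 4*y^3 - 15*y^2/2 + 27*sqrt(2)*y^2/2 - 45*sqrt(2)*y/2 + 15*y - 45/2 - 27*sqrt(2)/4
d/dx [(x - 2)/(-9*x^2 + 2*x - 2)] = (9*x^2 - 36*x + 2)/(81*x^4 - 36*x^3 + 40*x^2 - 8*x + 4)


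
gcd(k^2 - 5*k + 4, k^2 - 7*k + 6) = k - 1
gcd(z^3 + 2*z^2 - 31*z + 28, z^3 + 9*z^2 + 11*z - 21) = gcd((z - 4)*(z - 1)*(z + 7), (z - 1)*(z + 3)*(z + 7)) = z^2 + 6*z - 7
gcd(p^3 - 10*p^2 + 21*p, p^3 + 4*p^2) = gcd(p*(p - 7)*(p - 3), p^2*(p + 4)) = p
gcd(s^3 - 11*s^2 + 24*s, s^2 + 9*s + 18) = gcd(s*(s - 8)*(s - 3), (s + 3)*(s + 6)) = 1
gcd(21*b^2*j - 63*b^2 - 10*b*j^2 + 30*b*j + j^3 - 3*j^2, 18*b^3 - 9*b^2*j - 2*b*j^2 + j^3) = 3*b - j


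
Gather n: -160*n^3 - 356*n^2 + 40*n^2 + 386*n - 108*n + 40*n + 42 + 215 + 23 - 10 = -160*n^3 - 316*n^2 + 318*n + 270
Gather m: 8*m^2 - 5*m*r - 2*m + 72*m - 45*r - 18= 8*m^2 + m*(70 - 5*r) - 45*r - 18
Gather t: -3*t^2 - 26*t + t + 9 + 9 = -3*t^2 - 25*t + 18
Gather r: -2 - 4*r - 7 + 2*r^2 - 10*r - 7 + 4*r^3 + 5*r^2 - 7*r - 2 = 4*r^3 + 7*r^2 - 21*r - 18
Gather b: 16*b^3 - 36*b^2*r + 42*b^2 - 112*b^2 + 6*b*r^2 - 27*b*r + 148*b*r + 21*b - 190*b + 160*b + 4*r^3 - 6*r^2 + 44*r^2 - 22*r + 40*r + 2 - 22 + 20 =16*b^3 + b^2*(-36*r - 70) + b*(6*r^2 + 121*r - 9) + 4*r^3 + 38*r^2 + 18*r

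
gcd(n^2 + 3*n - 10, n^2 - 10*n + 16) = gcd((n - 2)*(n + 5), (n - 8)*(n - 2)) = n - 2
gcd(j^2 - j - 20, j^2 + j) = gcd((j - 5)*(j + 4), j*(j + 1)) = 1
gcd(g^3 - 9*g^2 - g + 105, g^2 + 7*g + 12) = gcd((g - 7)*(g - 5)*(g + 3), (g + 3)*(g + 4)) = g + 3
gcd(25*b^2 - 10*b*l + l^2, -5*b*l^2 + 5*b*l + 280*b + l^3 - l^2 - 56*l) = 5*b - l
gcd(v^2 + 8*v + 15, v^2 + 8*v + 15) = v^2 + 8*v + 15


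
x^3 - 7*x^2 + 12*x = x*(x - 4)*(x - 3)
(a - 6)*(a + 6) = a^2 - 36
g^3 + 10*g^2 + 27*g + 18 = (g + 1)*(g + 3)*(g + 6)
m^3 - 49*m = m*(m - 7)*(m + 7)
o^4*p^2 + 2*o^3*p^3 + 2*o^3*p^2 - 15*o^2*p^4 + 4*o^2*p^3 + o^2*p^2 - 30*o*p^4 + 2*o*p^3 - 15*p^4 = (o - 3*p)*(o + 5*p)*(o*p + p)^2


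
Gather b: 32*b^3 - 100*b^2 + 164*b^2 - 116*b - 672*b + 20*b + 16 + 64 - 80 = 32*b^3 + 64*b^2 - 768*b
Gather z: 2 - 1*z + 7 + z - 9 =0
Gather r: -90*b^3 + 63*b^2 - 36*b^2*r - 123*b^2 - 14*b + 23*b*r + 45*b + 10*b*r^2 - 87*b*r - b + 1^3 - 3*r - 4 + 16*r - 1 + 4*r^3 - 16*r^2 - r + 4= -90*b^3 - 60*b^2 + 30*b + 4*r^3 + r^2*(10*b - 16) + r*(-36*b^2 - 64*b + 12)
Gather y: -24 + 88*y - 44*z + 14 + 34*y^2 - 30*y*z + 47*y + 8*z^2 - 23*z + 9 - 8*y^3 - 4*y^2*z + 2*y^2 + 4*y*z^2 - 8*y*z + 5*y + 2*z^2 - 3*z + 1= -8*y^3 + y^2*(36 - 4*z) + y*(4*z^2 - 38*z + 140) + 10*z^2 - 70*z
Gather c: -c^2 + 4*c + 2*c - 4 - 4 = -c^2 + 6*c - 8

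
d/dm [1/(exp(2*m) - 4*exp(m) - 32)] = 2*(2 - exp(m))*exp(m)/(-exp(2*m) + 4*exp(m) + 32)^2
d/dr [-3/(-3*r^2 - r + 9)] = 3*(-6*r - 1)/(3*r^2 + r - 9)^2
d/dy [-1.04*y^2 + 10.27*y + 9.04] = 10.27 - 2.08*y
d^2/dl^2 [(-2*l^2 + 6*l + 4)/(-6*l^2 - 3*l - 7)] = 8*(-63*l^3 - 171*l^2 + 135*l + 89)/(216*l^6 + 324*l^5 + 918*l^4 + 783*l^3 + 1071*l^2 + 441*l + 343)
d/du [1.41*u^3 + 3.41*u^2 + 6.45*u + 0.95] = 4.23*u^2 + 6.82*u + 6.45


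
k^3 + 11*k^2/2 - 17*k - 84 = (k - 4)*(k + 7/2)*(k + 6)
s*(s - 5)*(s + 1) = s^3 - 4*s^2 - 5*s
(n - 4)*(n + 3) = n^2 - n - 12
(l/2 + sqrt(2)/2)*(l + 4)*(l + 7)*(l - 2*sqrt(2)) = l^4/2 - sqrt(2)*l^3/2 + 11*l^3/2 - 11*sqrt(2)*l^2/2 + 12*l^2 - 22*l - 14*sqrt(2)*l - 56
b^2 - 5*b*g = b*(b - 5*g)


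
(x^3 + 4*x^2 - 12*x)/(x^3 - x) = (x^2 + 4*x - 12)/(x^2 - 1)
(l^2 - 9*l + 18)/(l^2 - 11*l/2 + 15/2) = 2*(l - 6)/(2*l - 5)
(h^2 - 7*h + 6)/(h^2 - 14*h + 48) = (h - 1)/(h - 8)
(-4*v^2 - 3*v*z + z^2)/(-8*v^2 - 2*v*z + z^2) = (v + z)/(2*v + z)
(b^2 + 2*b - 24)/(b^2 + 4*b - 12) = (b - 4)/(b - 2)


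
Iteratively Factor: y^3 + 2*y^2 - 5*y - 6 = (y + 3)*(y^2 - y - 2) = (y - 2)*(y + 3)*(y + 1)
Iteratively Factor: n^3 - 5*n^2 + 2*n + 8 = (n + 1)*(n^2 - 6*n + 8) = (n - 2)*(n + 1)*(n - 4)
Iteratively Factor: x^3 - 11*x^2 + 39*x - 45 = (x - 3)*(x^2 - 8*x + 15) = (x - 5)*(x - 3)*(x - 3)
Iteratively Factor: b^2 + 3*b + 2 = (b + 1)*(b + 2)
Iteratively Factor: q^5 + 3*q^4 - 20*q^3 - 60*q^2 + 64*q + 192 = (q - 4)*(q^4 + 7*q^3 + 8*q^2 - 28*q - 48) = (q - 4)*(q + 3)*(q^3 + 4*q^2 - 4*q - 16) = (q - 4)*(q + 3)*(q + 4)*(q^2 - 4) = (q - 4)*(q + 2)*(q + 3)*(q + 4)*(q - 2)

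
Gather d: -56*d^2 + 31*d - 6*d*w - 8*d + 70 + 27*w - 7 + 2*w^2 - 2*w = -56*d^2 + d*(23 - 6*w) + 2*w^2 + 25*w + 63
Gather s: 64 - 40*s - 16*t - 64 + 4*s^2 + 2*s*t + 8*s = 4*s^2 + s*(2*t - 32) - 16*t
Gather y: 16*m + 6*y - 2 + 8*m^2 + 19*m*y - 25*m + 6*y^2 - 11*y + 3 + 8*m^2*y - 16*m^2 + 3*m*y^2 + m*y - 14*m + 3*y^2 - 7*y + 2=-8*m^2 - 23*m + y^2*(3*m + 9) + y*(8*m^2 + 20*m - 12) + 3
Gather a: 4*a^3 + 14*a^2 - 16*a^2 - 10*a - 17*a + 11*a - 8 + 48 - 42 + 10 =4*a^3 - 2*a^2 - 16*a + 8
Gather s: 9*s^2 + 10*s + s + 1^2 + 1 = 9*s^2 + 11*s + 2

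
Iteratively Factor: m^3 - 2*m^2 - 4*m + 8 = (m - 2)*(m^2 - 4) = (m - 2)*(m + 2)*(m - 2)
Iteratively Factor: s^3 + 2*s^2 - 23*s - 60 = (s + 3)*(s^2 - s - 20) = (s + 3)*(s + 4)*(s - 5)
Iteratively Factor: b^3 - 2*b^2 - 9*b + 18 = (b + 3)*(b^2 - 5*b + 6) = (b - 2)*(b + 3)*(b - 3)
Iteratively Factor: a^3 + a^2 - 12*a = (a + 4)*(a^2 - 3*a) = (a - 3)*(a + 4)*(a)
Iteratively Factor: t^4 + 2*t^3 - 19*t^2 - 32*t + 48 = (t + 3)*(t^3 - t^2 - 16*t + 16) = (t + 3)*(t + 4)*(t^2 - 5*t + 4) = (t - 4)*(t + 3)*(t + 4)*(t - 1)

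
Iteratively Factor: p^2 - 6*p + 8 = (p - 4)*(p - 2)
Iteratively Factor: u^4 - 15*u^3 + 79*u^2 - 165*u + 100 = (u - 5)*(u^3 - 10*u^2 + 29*u - 20) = (u - 5)*(u - 1)*(u^2 - 9*u + 20) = (u - 5)*(u - 4)*(u - 1)*(u - 5)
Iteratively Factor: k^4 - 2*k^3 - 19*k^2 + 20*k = (k)*(k^3 - 2*k^2 - 19*k + 20) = k*(k + 4)*(k^2 - 6*k + 5) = k*(k - 5)*(k + 4)*(k - 1)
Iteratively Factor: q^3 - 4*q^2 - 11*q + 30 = (q - 5)*(q^2 + q - 6) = (q - 5)*(q + 3)*(q - 2)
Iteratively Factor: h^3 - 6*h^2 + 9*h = (h - 3)*(h^2 - 3*h) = h*(h - 3)*(h - 3)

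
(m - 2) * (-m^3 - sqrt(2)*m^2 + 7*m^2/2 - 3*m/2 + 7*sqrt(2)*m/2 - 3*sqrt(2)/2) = -m^4 - sqrt(2)*m^3 + 11*m^3/2 - 17*m^2/2 + 11*sqrt(2)*m^2/2 - 17*sqrt(2)*m/2 + 3*m + 3*sqrt(2)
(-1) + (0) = -1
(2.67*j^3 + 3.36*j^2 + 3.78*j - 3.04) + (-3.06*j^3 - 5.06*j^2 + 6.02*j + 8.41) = -0.39*j^3 - 1.7*j^2 + 9.8*j + 5.37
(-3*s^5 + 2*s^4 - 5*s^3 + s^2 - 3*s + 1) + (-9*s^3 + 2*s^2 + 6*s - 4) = -3*s^5 + 2*s^4 - 14*s^3 + 3*s^2 + 3*s - 3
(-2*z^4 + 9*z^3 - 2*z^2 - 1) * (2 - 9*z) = 18*z^5 - 85*z^4 + 36*z^3 - 4*z^2 + 9*z - 2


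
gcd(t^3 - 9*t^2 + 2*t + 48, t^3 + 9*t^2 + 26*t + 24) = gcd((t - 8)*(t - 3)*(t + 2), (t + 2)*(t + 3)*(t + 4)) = t + 2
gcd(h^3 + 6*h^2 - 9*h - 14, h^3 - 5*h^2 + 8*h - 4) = h - 2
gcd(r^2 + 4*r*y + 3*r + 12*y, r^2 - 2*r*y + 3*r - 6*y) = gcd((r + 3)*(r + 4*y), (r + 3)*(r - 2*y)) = r + 3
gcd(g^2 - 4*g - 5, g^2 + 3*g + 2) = g + 1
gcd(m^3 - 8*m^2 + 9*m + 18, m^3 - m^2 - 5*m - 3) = m^2 - 2*m - 3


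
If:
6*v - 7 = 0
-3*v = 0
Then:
No Solution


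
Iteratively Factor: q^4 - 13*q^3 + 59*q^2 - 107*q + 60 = (q - 4)*(q^3 - 9*q^2 + 23*q - 15) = (q - 4)*(q - 1)*(q^2 - 8*q + 15) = (q - 4)*(q - 3)*(q - 1)*(q - 5)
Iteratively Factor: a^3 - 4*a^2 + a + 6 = (a - 2)*(a^2 - 2*a - 3) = (a - 3)*(a - 2)*(a + 1)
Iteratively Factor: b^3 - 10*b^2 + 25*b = (b - 5)*(b^2 - 5*b) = b*(b - 5)*(b - 5)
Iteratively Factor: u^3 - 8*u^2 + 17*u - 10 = (u - 1)*(u^2 - 7*u + 10) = (u - 5)*(u - 1)*(u - 2)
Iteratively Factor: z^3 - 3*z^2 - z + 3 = (z - 1)*(z^2 - 2*z - 3) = (z - 3)*(z - 1)*(z + 1)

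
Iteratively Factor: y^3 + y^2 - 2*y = (y)*(y^2 + y - 2) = y*(y - 1)*(y + 2)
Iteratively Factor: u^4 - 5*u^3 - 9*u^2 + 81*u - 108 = (u - 3)*(u^3 - 2*u^2 - 15*u + 36) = (u - 3)*(u + 4)*(u^2 - 6*u + 9) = (u - 3)^2*(u + 4)*(u - 3)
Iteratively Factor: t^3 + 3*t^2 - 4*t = (t + 4)*(t^2 - t) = t*(t + 4)*(t - 1)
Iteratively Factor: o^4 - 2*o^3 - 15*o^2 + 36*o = (o + 4)*(o^3 - 6*o^2 + 9*o) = (o - 3)*(o + 4)*(o^2 - 3*o) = (o - 3)^2*(o + 4)*(o)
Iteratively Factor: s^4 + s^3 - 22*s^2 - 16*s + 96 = (s - 4)*(s^3 + 5*s^2 - 2*s - 24) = (s - 4)*(s - 2)*(s^2 + 7*s + 12) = (s - 4)*(s - 2)*(s + 3)*(s + 4)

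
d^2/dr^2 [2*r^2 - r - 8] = 4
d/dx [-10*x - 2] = -10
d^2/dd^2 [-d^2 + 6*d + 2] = -2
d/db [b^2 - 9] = 2*b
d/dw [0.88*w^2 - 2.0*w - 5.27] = 1.76*w - 2.0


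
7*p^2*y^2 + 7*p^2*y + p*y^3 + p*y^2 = y*(7*p + y)*(p*y + p)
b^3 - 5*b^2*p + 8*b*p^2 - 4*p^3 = (b - 2*p)^2*(b - p)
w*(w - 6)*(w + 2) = w^3 - 4*w^2 - 12*w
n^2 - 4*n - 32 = (n - 8)*(n + 4)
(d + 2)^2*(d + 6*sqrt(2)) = d^3 + 4*d^2 + 6*sqrt(2)*d^2 + 4*d + 24*sqrt(2)*d + 24*sqrt(2)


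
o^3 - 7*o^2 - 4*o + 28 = (o - 7)*(o - 2)*(o + 2)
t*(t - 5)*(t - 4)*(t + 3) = t^4 - 6*t^3 - 7*t^2 + 60*t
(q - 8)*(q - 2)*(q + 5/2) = q^3 - 15*q^2/2 - 9*q + 40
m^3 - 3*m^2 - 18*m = m*(m - 6)*(m + 3)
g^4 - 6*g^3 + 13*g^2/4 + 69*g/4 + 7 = (g - 4)*(g - 7/2)*(g + 1/2)*(g + 1)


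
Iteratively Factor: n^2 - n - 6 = (n + 2)*(n - 3)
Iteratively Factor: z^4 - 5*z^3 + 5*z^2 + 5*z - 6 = (z - 2)*(z^3 - 3*z^2 - z + 3) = (z - 2)*(z - 1)*(z^2 - 2*z - 3) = (z - 3)*(z - 2)*(z - 1)*(z + 1)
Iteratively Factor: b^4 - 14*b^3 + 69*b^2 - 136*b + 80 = (b - 4)*(b^3 - 10*b^2 + 29*b - 20) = (b - 4)*(b - 1)*(b^2 - 9*b + 20) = (b - 4)^2*(b - 1)*(b - 5)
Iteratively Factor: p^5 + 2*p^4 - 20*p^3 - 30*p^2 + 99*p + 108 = (p + 3)*(p^4 - p^3 - 17*p^2 + 21*p + 36) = (p - 3)*(p + 3)*(p^3 + 2*p^2 - 11*p - 12) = (p - 3)^2*(p + 3)*(p^2 + 5*p + 4) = (p - 3)^2*(p + 3)*(p + 4)*(p + 1)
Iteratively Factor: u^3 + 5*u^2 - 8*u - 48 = (u + 4)*(u^2 + u - 12) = (u + 4)^2*(u - 3)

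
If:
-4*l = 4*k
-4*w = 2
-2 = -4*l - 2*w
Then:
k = -3/4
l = 3/4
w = -1/2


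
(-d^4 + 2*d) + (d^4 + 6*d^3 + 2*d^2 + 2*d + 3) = 6*d^3 + 2*d^2 + 4*d + 3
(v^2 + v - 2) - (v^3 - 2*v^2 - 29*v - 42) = -v^3 + 3*v^2 + 30*v + 40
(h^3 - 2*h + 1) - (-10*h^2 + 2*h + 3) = h^3 + 10*h^2 - 4*h - 2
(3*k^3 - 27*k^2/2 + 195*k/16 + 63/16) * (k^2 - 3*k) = 3*k^5 - 45*k^4/2 + 843*k^3/16 - 261*k^2/8 - 189*k/16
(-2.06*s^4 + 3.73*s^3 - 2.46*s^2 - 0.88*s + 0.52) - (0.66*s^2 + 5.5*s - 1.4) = -2.06*s^4 + 3.73*s^3 - 3.12*s^2 - 6.38*s + 1.92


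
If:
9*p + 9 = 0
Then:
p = -1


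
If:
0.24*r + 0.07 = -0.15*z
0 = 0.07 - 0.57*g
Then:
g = 0.12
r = -0.625*z - 0.291666666666667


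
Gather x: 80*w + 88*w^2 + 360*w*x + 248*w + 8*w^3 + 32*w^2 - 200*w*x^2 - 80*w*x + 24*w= 8*w^3 + 120*w^2 - 200*w*x^2 + 280*w*x + 352*w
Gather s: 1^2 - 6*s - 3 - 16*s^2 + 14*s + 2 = -16*s^2 + 8*s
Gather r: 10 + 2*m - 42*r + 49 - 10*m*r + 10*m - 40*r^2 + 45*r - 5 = 12*m - 40*r^2 + r*(3 - 10*m) + 54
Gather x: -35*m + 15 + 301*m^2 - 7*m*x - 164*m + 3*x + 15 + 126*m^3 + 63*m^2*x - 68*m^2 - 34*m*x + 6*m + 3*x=126*m^3 + 233*m^2 - 193*m + x*(63*m^2 - 41*m + 6) + 30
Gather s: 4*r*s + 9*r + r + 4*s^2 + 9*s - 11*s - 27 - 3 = 10*r + 4*s^2 + s*(4*r - 2) - 30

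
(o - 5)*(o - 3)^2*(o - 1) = o^4 - 12*o^3 + 50*o^2 - 84*o + 45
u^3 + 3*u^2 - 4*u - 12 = (u - 2)*(u + 2)*(u + 3)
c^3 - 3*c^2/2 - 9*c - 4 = (c - 4)*(c + 1/2)*(c + 2)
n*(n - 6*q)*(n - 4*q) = n^3 - 10*n^2*q + 24*n*q^2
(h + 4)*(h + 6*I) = h^2 + 4*h + 6*I*h + 24*I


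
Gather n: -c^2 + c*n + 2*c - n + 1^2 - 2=-c^2 + 2*c + n*(c - 1) - 1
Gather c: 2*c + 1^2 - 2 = 2*c - 1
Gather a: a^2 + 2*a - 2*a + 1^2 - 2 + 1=a^2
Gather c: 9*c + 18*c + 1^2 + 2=27*c + 3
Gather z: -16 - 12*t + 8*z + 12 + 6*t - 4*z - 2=-6*t + 4*z - 6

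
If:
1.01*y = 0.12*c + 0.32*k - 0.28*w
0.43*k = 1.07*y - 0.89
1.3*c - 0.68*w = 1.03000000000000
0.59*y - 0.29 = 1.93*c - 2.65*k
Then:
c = -0.87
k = -0.65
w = -3.17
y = 0.57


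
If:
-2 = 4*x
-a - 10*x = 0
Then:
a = 5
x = -1/2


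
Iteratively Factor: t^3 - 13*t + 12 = (t - 3)*(t^2 + 3*t - 4) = (t - 3)*(t - 1)*(t + 4)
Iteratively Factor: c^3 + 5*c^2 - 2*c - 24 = (c + 3)*(c^2 + 2*c - 8) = (c + 3)*(c + 4)*(c - 2)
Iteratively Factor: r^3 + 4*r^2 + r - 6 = (r + 3)*(r^2 + r - 2) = (r + 2)*(r + 3)*(r - 1)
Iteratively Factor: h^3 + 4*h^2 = (h + 4)*(h^2) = h*(h + 4)*(h)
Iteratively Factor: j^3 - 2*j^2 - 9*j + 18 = (j + 3)*(j^2 - 5*j + 6) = (j - 3)*(j + 3)*(j - 2)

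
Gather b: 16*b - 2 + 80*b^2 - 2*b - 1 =80*b^2 + 14*b - 3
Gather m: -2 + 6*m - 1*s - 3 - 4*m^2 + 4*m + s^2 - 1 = -4*m^2 + 10*m + s^2 - s - 6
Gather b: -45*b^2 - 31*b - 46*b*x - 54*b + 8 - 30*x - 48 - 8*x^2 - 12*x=-45*b^2 + b*(-46*x - 85) - 8*x^2 - 42*x - 40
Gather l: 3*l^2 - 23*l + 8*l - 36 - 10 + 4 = 3*l^2 - 15*l - 42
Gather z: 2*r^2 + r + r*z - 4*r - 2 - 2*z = 2*r^2 - 3*r + z*(r - 2) - 2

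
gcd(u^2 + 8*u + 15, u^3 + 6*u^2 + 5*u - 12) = u + 3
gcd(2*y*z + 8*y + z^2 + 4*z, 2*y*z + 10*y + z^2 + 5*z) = 2*y + z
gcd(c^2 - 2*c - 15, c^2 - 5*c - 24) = c + 3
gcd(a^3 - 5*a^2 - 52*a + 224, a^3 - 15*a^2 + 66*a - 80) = a - 8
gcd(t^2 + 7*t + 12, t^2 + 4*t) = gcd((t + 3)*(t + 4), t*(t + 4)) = t + 4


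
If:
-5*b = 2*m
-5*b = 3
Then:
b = -3/5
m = 3/2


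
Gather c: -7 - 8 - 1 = -16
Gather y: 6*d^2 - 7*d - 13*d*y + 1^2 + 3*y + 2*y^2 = 6*d^2 - 7*d + 2*y^2 + y*(3 - 13*d) + 1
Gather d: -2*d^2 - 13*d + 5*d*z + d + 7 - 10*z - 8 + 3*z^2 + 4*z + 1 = -2*d^2 + d*(5*z - 12) + 3*z^2 - 6*z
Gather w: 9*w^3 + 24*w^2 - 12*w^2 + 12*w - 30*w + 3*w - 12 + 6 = 9*w^3 + 12*w^2 - 15*w - 6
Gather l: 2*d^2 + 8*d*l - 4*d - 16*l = 2*d^2 - 4*d + l*(8*d - 16)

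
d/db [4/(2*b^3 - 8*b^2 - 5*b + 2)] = 4*(-6*b^2 + 16*b + 5)/(2*b^3 - 8*b^2 - 5*b + 2)^2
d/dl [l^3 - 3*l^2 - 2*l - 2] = 3*l^2 - 6*l - 2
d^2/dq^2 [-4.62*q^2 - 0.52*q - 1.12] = -9.24000000000000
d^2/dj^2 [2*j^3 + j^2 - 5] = 12*j + 2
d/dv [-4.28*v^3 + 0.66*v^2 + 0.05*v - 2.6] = -12.84*v^2 + 1.32*v + 0.05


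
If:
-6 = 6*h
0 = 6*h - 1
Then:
No Solution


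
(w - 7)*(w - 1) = w^2 - 8*w + 7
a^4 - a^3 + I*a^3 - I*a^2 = a^2*(a - 1)*(a + I)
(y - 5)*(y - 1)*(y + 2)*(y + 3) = y^4 - y^3 - 19*y^2 - 11*y + 30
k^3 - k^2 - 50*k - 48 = (k - 8)*(k + 1)*(k + 6)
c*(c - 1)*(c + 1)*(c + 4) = c^4 + 4*c^3 - c^2 - 4*c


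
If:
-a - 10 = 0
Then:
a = -10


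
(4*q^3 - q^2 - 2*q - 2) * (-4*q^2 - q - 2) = -16*q^5 + q^3 + 12*q^2 + 6*q + 4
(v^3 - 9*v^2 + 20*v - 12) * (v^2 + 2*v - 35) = v^5 - 7*v^4 - 33*v^3 + 343*v^2 - 724*v + 420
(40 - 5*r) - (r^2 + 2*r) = -r^2 - 7*r + 40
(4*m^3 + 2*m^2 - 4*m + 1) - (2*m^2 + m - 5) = 4*m^3 - 5*m + 6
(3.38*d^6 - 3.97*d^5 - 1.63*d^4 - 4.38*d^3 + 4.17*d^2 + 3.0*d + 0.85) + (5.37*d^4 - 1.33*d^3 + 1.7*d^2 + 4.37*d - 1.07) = 3.38*d^6 - 3.97*d^5 + 3.74*d^4 - 5.71*d^3 + 5.87*d^2 + 7.37*d - 0.22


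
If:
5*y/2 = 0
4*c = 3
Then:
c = 3/4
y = 0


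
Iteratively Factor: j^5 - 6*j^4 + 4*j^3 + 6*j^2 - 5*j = (j)*(j^4 - 6*j^3 + 4*j^2 + 6*j - 5) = j*(j - 5)*(j^3 - j^2 - j + 1) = j*(j - 5)*(j + 1)*(j^2 - 2*j + 1) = j*(j - 5)*(j - 1)*(j + 1)*(j - 1)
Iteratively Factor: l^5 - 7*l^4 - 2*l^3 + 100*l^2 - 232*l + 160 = (l - 2)*(l^4 - 5*l^3 - 12*l^2 + 76*l - 80) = (l - 2)*(l + 4)*(l^3 - 9*l^2 + 24*l - 20) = (l - 2)^2*(l + 4)*(l^2 - 7*l + 10) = (l - 2)^3*(l + 4)*(l - 5)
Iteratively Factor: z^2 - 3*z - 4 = (z + 1)*(z - 4)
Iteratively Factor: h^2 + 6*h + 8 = (h + 4)*(h + 2)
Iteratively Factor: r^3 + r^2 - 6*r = (r)*(r^2 + r - 6) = r*(r - 2)*(r + 3)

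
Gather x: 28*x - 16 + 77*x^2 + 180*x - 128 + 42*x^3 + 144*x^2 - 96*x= 42*x^3 + 221*x^2 + 112*x - 144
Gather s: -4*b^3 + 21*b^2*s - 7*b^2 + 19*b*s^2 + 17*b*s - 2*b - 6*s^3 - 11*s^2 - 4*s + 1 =-4*b^3 - 7*b^2 - 2*b - 6*s^3 + s^2*(19*b - 11) + s*(21*b^2 + 17*b - 4) + 1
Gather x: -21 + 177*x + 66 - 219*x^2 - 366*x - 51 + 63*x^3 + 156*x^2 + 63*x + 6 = 63*x^3 - 63*x^2 - 126*x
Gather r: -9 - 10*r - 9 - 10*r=-20*r - 18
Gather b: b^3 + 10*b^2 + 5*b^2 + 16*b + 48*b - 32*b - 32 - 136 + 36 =b^3 + 15*b^2 + 32*b - 132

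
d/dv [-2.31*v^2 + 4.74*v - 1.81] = 4.74 - 4.62*v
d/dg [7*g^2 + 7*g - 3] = 14*g + 7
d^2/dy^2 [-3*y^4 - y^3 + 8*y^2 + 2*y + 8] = -36*y^2 - 6*y + 16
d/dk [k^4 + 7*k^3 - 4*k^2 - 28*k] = 4*k^3 + 21*k^2 - 8*k - 28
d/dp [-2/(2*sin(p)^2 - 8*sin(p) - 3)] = 8*(sin(p) - 2)*cos(p)/(8*sin(p) + cos(2*p) + 2)^2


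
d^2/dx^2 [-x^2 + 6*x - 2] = -2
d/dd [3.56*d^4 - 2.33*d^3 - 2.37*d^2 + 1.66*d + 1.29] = 14.24*d^3 - 6.99*d^2 - 4.74*d + 1.66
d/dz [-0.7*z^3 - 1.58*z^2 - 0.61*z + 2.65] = -2.1*z^2 - 3.16*z - 0.61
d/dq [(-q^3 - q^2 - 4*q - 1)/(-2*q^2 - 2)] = (q^4 - q^2 + 4)/(2*(q^4 + 2*q^2 + 1))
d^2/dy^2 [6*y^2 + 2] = 12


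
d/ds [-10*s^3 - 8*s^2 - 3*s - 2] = -30*s^2 - 16*s - 3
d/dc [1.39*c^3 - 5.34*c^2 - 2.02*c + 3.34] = 4.17*c^2 - 10.68*c - 2.02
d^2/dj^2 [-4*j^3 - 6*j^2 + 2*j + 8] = -24*j - 12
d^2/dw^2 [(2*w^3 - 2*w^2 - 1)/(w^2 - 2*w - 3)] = 10*(2*w^3 + 3*w^2 + 12*w - 5)/(w^6 - 6*w^5 + 3*w^4 + 28*w^3 - 9*w^2 - 54*w - 27)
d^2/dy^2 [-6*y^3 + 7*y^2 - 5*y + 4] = 14 - 36*y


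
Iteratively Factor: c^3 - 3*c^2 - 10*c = (c - 5)*(c^2 + 2*c) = c*(c - 5)*(c + 2)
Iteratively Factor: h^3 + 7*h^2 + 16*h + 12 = (h + 3)*(h^2 + 4*h + 4) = (h + 2)*(h + 3)*(h + 2)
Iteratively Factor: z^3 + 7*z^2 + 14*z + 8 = (z + 4)*(z^2 + 3*z + 2) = (z + 1)*(z + 4)*(z + 2)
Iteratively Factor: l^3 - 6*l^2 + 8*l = (l - 4)*(l^2 - 2*l) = l*(l - 4)*(l - 2)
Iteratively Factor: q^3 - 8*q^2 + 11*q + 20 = (q + 1)*(q^2 - 9*q + 20) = (q - 4)*(q + 1)*(q - 5)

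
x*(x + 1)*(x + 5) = x^3 + 6*x^2 + 5*x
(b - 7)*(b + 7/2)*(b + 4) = b^3 + b^2/2 - 77*b/2 - 98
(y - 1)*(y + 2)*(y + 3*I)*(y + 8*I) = y^4 + y^3 + 11*I*y^3 - 26*y^2 + 11*I*y^2 - 24*y - 22*I*y + 48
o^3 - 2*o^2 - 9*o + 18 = (o - 3)*(o - 2)*(o + 3)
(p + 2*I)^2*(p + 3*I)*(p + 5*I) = p^4 + 12*I*p^3 - 51*p^2 - 92*I*p + 60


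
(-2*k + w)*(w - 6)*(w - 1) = -2*k*w^2 + 14*k*w - 12*k + w^3 - 7*w^2 + 6*w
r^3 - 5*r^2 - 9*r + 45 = (r - 5)*(r - 3)*(r + 3)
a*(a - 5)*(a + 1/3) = a^3 - 14*a^2/3 - 5*a/3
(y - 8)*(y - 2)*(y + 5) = y^3 - 5*y^2 - 34*y + 80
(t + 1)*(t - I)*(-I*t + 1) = -I*t^3 - I*t^2 - I*t - I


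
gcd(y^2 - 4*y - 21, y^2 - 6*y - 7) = y - 7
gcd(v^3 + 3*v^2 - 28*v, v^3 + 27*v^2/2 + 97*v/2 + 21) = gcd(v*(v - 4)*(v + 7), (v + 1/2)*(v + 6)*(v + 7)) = v + 7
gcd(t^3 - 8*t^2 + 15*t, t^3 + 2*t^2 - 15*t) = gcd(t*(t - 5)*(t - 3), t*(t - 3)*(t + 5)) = t^2 - 3*t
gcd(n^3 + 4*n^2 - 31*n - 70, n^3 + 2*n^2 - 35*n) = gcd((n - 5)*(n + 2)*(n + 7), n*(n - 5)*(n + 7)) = n^2 + 2*n - 35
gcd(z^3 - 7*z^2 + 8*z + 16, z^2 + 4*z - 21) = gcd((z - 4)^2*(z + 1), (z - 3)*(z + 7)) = 1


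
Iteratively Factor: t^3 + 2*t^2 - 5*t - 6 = (t - 2)*(t^2 + 4*t + 3) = (t - 2)*(t + 3)*(t + 1)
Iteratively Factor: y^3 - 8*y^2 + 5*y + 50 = (y + 2)*(y^2 - 10*y + 25) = (y - 5)*(y + 2)*(y - 5)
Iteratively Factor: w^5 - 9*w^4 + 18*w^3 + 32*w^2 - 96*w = (w + 2)*(w^4 - 11*w^3 + 40*w^2 - 48*w) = (w - 4)*(w + 2)*(w^3 - 7*w^2 + 12*w) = (w - 4)^2*(w + 2)*(w^2 - 3*w) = (w - 4)^2*(w - 3)*(w + 2)*(w)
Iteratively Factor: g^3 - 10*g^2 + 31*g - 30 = (g - 5)*(g^2 - 5*g + 6) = (g - 5)*(g - 2)*(g - 3)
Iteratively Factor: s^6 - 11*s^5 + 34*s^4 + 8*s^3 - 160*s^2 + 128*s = (s - 4)*(s^5 - 7*s^4 + 6*s^3 + 32*s^2 - 32*s) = (s - 4)^2*(s^4 - 3*s^3 - 6*s^2 + 8*s) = (s - 4)^3*(s^3 + s^2 - 2*s) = (s - 4)^3*(s - 1)*(s^2 + 2*s) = s*(s - 4)^3*(s - 1)*(s + 2)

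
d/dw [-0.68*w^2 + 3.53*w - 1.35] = 3.53 - 1.36*w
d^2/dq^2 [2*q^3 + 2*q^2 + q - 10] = 12*q + 4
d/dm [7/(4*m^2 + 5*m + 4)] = 7*(-8*m - 5)/(4*m^2 + 5*m + 4)^2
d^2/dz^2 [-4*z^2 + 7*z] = -8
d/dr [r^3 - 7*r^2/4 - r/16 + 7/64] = 3*r^2 - 7*r/2 - 1/16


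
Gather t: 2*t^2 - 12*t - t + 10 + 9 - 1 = 2*t^2 - 13*t + 18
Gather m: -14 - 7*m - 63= -7*m - 77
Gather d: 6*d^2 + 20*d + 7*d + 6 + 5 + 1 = 6*d^2 + 27*d + 12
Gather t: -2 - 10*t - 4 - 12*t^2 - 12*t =-12*t^2 - 22*t - 6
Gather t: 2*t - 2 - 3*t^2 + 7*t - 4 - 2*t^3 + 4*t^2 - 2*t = -2*t^3 + t^2 + 7*t - 6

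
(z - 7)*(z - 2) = z^2 - 9*z + 14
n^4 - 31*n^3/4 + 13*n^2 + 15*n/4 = n*(n - 5)*(n - 3)*(n + 1/4)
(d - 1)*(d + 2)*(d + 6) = d^3 + 7*d^2 + 4*d - 12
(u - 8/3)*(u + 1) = u^2 - 5*u/3 - 8/3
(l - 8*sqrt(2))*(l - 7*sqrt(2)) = l^2 - 15*sqrt(2)*l + 112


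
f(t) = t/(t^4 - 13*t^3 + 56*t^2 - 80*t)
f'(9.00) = -0.00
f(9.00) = 0.01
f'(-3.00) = 0.00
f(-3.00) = 0.00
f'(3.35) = -5.28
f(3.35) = -1.43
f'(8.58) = -0.01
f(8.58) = 0.01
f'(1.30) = -0.04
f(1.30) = -0.04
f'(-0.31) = -0.01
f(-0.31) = -0.01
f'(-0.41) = -0.01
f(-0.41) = -0.01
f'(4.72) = -5.47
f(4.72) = -6.89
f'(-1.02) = -0.00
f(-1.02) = -0.01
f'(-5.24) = -0.00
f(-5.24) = -0.00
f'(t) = t*(-4*t^3 + 39*t^2 - 112*t + 80)/(t^4 - 13*t^3 + 56*t^2 - 80*t)^2 + 1/(t^4 - 13*t^3 + 56*t^2 - 80*t) = (14 - 3*t)/(t^5 - 22*t^4 + 193*t^3 - 844*t^2 + 1840*t - 1600)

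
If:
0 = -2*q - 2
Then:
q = -1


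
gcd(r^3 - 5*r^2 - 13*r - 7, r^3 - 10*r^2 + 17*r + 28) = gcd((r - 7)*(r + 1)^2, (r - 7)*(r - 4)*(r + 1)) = r^2 - 6*r - 7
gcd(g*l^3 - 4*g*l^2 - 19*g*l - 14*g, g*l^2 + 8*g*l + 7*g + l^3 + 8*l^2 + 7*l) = l + 1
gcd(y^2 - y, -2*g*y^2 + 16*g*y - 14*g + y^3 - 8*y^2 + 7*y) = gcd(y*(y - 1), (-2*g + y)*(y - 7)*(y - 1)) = y - 1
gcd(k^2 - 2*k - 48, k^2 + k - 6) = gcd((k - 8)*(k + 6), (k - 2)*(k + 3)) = 1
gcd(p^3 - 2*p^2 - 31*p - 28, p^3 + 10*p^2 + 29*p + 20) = p^2 + 5*p + 4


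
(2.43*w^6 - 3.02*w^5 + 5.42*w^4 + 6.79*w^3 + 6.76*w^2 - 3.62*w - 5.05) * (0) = 0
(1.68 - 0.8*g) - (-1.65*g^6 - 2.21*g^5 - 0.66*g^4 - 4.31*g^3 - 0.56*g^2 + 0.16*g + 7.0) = 1.65*g^6 + 2.21*g^5 + 0.66*g^4 + 4.31*g^3 + 0.56*g^2 - 0.96*g - 5.32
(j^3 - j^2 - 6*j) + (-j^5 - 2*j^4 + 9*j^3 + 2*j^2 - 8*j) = -j^5 - 2*j^4 + 10*j^3 + j^2 - 14*j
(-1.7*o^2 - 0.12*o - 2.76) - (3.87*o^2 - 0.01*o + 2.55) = -5.57*o^2 - 0.11*o - 5.31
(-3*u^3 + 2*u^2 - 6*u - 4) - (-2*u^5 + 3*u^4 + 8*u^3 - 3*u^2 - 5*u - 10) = 2*u^5 - 3*u^4 - 11*u^3 + 5*u^2 - u + 6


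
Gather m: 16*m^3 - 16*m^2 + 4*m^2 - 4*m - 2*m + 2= 16*m^3 - 12*m^2 - 6*m + 2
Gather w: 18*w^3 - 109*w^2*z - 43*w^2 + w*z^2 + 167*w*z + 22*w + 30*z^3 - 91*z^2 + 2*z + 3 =18*w^3 + w^2*(-109*z - 43) + w*(z^2 + 167*z + 22) + 30*z^3 - 91*z^2 + 2*z + 3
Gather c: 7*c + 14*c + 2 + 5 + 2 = 21*c + 9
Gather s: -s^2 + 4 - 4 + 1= 1 - s^2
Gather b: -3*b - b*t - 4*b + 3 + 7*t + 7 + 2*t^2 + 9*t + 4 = b*(-t - 7) + 2*t^2 + 16*t + 14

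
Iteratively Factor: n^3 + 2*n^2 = (n + 2)*(n^2) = n*(n + 2)*(n)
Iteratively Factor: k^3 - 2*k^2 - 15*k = (k - 5)*(k^2 + 3*k) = k*(k - 5)*(k + 3)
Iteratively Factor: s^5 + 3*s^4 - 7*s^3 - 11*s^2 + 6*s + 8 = (s + 1)*(s^4 + 2*s^3 - 9*s^2 - 2*s + 8) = (s - 2)*(s + 1)*(s^3 + 4*s^2 - s - 4) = (s - 2)*(s + 1)^2*(s^2 + 3*s - 4) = (s - 2)*(s + 1)^2*(s + 4)*(s - 1)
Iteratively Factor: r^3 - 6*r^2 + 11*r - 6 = (r - 2)*(r^2 - 4*r + 3) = (r - 2)*(r - 1)*(r - 3)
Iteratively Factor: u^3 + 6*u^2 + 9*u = (u + 3)*(u^2 + 3*u) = u*(u + 3)*(u + 3)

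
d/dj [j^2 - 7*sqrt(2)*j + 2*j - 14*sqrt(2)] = 2*j - 7*sqrt(2) + 2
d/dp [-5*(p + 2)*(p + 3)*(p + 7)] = -15*p^2 - 120*p - 205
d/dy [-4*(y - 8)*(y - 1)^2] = 4*(17 - 3*y)*(y - 1)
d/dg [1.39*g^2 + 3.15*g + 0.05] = 2.78*g + 3.15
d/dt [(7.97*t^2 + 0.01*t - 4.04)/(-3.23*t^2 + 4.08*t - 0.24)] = (32.5499*t^2 - 29.924*t + 16.4808)/(10.4329*t^4 - 26.3568*t^3 + 18.1968*t^2 - 1.9584*t + 0.0576)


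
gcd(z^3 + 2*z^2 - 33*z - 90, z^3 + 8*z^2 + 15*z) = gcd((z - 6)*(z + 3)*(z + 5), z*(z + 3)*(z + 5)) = z^2 + 8*z + 15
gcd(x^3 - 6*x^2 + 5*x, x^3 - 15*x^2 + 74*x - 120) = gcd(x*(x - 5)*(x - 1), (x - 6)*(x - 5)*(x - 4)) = x - 5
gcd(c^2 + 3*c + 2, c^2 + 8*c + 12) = c + 2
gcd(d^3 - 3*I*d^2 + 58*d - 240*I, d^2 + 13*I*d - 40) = d + 8*I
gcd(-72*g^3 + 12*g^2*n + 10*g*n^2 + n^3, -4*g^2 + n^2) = 2*g - n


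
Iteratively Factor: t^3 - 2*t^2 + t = (t)*(t^2 - 2*t + 1) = t*(t - 1)*(t - 1)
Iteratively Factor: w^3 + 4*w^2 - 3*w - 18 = (w - 2)*(w^2 + 6*w + 9) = (w - 2)*(w + 3)*(w + 3)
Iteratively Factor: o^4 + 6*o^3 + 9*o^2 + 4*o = (o + 1)*(o^3 + 5*o^2 + 4*o) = (o + 1)*(o + 4)*(o^2 + o) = o*(o + 1)*(o + 4)*(o + 1)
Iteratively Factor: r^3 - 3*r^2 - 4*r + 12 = (r + 2)*(r^2 - 5*r + 6) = (r - 3)*(r + 2)*(r - 2)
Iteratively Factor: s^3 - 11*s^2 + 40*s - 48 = (s - 4)*(s^2 - 7*s + 12) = (s - 4)*(s - 3)*(s - 4)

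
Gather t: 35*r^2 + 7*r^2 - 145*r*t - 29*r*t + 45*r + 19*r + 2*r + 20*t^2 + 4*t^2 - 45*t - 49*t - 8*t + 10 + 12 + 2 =42*r^2 + 66*r + 24*t^2 + t*(-174*r - 102) + 24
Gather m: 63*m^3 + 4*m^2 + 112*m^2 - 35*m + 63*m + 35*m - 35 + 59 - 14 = 63*m^3 + 116*m^2 + 63*m + 10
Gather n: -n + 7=7 - n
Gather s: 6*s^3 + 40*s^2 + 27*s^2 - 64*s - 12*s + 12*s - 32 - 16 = 6*s^3 + 67*s^2 - 64*s - 48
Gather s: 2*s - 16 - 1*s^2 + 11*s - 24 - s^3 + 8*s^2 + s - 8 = -s^3 + 7*s^2 + 14*s - 48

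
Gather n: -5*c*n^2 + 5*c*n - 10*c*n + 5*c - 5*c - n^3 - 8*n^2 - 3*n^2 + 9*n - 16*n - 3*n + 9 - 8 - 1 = -n^3 + n^2*(-5*c - 11) + n*(-5*c - 10)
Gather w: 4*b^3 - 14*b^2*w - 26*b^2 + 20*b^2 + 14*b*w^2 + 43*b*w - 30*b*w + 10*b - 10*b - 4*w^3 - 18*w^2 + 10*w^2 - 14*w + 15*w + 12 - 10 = 4*b^3 - 6*b^2 - 4*w^3 + w^2*(14*b - 8) + w*(-14*b^2 + 13*b + 1) + 2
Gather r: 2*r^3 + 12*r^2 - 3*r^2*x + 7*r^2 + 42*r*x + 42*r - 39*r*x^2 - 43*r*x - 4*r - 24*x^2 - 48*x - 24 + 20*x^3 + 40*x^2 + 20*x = 2*r^3 + r^2*(19 - 3*x) + r*(-39*x^2 - x + 38) + 20*x^3 + 16*x^2 - 28*x - 24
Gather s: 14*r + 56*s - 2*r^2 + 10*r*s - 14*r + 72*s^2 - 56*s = -2*r^2 + 10*r*s + 72*s^2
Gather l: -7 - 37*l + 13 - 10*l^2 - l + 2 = -10*l^2 - 38*l + 8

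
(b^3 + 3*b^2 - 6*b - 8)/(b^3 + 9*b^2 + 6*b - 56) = (b + 1)/(b + 7)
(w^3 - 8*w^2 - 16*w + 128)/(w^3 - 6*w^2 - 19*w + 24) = (w^2 - 16)/(w^2 + 2*w - 3)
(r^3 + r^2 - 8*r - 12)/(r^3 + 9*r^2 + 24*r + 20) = (r - 3)/(r + 5)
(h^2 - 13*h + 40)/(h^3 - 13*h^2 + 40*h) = 1/h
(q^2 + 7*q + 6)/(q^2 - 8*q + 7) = (q^2 + 7*q + 6)/(q^2 - 8*q + 7)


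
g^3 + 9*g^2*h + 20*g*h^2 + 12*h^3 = (g + h)*(g + 2*h)*(g + 6*h)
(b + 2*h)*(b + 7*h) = b^2 + 9*b*h + 14*h^2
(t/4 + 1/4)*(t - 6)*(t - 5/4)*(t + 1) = t^4/4 - 21*t^3/16 - 3*t^2/2 + 31*t/16 + 15/8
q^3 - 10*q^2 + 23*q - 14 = (q - 7)*(q - 2)*(q - 1)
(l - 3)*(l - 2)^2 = l^3 - 7*l^2 + 16*l - 12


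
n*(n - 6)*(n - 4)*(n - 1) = n^4 - 11*n^3 + 34*n^2 - 24*n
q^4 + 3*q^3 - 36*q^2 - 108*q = q*(q - 6)*(q + 3)*(q + 6)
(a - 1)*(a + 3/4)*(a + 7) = a^3 + 27*a^2/4 - 5*a/2 - 21/4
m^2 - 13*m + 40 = (m - 8)*(m - 5)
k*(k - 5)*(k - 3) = k^3 - 8*k^2 + 15*k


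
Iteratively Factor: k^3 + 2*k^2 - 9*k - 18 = (k + 2)*(k^2 - 9) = (k - 3)*(k + 2)*(k + 3)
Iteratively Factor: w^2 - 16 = (w + 4)*(w - 4)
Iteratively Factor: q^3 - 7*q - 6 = (q + 1)*(q^2 - q - 6) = (q - 3)*(q + 1)*(q + 2)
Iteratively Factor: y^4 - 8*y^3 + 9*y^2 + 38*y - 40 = (y - 5)*(y^3 - 3*y^2 - 6*y + 8) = (y - 5)*(y - 4)*(y^2 + y - 2) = (y - 5)*(y - 4)*(y + 2)*(y - 1)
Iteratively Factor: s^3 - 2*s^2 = (s)*(s^2 - 2*s) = s^2*(s - 2)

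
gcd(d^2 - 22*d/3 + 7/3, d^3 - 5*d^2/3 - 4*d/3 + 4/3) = 1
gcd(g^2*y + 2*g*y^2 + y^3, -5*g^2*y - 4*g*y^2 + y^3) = g*y + y^2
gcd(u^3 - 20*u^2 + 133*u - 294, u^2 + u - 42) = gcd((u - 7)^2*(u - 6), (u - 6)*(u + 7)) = u - 6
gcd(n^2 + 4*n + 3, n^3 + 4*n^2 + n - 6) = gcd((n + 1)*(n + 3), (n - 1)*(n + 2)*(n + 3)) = n + 3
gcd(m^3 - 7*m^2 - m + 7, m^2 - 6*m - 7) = m^2 - 6*m - 7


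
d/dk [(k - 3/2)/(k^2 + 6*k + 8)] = (k^2 + 6*k - (k + 3)*(2*k - 3) + 8)/(k^2 + 6*k + 8)^2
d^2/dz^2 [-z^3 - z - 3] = -6*z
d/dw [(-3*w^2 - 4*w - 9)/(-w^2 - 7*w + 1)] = (17*w^2 - 24*w - 67)/(w^4 + 14*w^3 + 47*w^2 - 14*w + 1)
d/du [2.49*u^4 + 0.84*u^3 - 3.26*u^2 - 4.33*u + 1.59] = 9.96*u^3 + 2.52*u^2 - 6.52*u - 4.33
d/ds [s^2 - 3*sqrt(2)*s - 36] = 2*s - 3*sqrt(2)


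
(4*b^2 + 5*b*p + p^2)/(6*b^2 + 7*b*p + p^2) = (4*b + p)/(6*b + p)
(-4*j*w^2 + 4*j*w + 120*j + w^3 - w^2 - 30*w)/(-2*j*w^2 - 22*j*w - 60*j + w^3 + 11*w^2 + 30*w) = (-4*j*w + 24*j + w^2 - 6*w)/(-2*j*w - 12*j + w^2 + 6*w)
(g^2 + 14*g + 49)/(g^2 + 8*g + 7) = (g + 7)/(g + 1)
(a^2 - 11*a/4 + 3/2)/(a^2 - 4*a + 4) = (a - 3/4)/(a - 2)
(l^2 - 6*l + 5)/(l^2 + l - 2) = (l - 5)/(l + 2)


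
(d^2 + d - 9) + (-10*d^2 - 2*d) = -9*d^2 - d - 9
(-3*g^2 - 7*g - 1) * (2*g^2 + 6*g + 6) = -6*g^4 - 32*g^3 - 62*g^2 - 48*g - 6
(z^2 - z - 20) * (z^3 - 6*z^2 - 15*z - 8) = z^5 - 7*z^4 - 29*z^3 + 127*z^2 + 308*z + 160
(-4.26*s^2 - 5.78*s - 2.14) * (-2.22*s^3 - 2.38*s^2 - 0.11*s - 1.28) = 9.4572*s^5 + 22.9704*s^4 + 18.9758*s^3 + 11.1818*s^2 + 7.6338*s + 2.7392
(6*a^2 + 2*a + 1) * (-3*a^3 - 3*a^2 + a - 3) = -18*a^5 - 24*a^4 - 3*a^3 - 19*a^2 - 5*a - 3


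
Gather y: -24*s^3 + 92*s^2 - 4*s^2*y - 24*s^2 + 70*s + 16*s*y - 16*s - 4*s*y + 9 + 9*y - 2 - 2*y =-24*s^3 + 68*s^2 + 54*s + y*(-4*s^2 + 12*s + 7) + 7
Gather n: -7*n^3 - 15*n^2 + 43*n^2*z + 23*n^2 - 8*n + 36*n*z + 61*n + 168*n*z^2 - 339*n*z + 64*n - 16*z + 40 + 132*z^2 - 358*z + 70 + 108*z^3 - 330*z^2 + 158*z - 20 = -7*n^3 + n^2*(43*z + 8) + n*(168*z^2 - 303*z + 117) + 108*z^3 - 198*z^2 - 216*z + 90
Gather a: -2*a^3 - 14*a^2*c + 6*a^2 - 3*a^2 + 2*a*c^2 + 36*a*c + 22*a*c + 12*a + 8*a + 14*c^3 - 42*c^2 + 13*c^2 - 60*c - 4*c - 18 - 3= -2*a^3 + a^2*(3 - 14*c) + a*(2*c^2 + 58*c + 20) + 14*c^3 - 29*c^2 - 64*c - 21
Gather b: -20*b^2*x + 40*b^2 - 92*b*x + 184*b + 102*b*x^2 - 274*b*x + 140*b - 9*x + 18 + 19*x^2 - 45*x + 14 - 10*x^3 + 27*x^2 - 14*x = b^2*(40 - 20*x) + b*(102*x^2 - 366*x + 324) - 10*x^3 + 46*x^2 - 68*x + 32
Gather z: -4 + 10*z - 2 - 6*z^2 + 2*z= -6*z^2 + 12*z - 6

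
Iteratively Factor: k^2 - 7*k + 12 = (k - 3)*(k - 4)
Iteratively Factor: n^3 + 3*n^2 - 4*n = (n + 4)*(n^2 - n) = n*(n + 4)*(n - 1)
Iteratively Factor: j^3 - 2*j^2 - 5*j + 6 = (j - 3)*(j^2 + j - 2) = (j - 3)*(j + 2)*(j - 1)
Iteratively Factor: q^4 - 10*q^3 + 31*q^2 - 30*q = (q - 3)*(q^3 - 7*q^2 + 10*q) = (q - 5)*(q - 3)*(q^2 - 2*q) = (q - 5)*(q - 3)*(q - 2)*(q)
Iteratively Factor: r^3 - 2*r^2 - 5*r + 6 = (r - 3)*(r^2 + r - 2) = (r - 3)*(r + 2)*(r - 1)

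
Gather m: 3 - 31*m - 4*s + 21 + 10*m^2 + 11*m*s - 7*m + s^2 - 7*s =10*m^2 + m*(11*s - 38) + s^2 - 11*s + 24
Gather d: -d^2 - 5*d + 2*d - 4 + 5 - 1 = -d^2 - 3*d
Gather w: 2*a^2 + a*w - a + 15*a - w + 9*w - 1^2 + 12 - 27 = 2*a^2 + 14*a + w*(a + 8) - 16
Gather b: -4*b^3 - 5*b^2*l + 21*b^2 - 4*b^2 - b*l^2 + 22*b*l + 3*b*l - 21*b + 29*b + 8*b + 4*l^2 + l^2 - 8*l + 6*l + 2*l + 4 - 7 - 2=-4*b^3 + b^2*(17 - 5*l) + b*(-l^2 + 25*l + 16) + 5*l^2 - 5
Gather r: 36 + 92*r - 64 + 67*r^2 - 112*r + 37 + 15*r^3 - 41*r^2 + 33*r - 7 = 15*r^3 + 26*r^2 + 13*r + 2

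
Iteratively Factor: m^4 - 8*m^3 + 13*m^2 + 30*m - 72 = (m - 3)*(m^3 - 5*m^2 - 2*m + 24) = (m - 3)*(m + 2)*(m^2 - 7*m + 12) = (m - 4)*(m - 3)*(m + 2)*(m - 3)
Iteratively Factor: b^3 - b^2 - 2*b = (b + 1)*(b^2 - 2*b) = (b - 2)*(b + 1)*(b)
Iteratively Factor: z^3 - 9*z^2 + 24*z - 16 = (z - 4)*(z^2 - 5*z + 4) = (z - 4)*(z - 1)*(z - 4)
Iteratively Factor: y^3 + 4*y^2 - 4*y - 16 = (y + 4)*(y^2 - 4) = (y + 2)*(y + 4)*(y - 2)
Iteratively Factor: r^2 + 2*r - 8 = (r - 2)*(r + 4)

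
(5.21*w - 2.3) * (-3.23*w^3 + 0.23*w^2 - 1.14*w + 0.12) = -16.8283*w^4 + 8.6273*w^3 - 6.4684*w^2 + 3.2472*w - 0.276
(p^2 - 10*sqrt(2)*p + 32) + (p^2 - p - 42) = 2*p^2 - 10*sqrt(2)*p - p - 10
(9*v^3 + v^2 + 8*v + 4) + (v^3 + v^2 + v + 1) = 10*v^3 + 2*v^2 + 9*v + 5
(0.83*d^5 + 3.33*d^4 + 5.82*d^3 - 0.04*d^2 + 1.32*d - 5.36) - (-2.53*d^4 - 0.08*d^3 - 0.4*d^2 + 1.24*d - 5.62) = 0.83*d^5 + 5.86*d^4 + 5.9*d^3 + 0.36*d^2 + 0.0800000000000001*d + 0.26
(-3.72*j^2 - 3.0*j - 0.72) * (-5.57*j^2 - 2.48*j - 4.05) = 20.7204*j^4 + 25.9356*j^3 + 26.5164*j^2 + 13.9356*j + 2.916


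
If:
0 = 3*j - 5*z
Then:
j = 5*z/3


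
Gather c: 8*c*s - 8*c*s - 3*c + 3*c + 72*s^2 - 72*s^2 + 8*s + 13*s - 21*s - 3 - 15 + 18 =0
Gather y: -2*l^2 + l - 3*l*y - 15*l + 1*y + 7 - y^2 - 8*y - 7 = -2*l^2 - 14*l - y^2 + y*(-3*l - 7)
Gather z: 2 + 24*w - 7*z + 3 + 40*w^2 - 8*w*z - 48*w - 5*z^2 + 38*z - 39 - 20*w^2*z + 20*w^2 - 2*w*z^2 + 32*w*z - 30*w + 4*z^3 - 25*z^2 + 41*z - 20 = 60*w^2 - 54*w + 4*z^3 + z^2*(-2*w - 30) + z*(-20*w^2 + 24*w + 72) - 54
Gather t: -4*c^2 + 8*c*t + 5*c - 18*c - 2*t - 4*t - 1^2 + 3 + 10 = -4*c^2 - 13*c + t*(8*c - 6) + 12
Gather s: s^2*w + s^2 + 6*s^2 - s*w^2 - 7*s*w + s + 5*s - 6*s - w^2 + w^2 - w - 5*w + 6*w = s^2*(w + 7) + s*(-w^2 - 7*w)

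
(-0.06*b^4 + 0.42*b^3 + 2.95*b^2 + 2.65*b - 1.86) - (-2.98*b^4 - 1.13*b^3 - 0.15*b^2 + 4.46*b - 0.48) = 2.92*b^4 + 1.55*b^3 + 3.1*b^2 - 1.81*b - 1.38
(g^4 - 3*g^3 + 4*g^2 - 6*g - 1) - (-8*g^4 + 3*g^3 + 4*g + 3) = 9*g^4 - 6*g^3 + 4*g^2 - 10*g - 4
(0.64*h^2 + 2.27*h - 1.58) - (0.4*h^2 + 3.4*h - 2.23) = 0.24*h^2 - 1.13*h + 0.65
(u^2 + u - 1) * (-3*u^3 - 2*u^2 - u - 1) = -3*u^5 - 5*u^4 + 1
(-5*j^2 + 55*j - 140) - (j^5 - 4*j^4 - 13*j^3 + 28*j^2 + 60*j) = -j^5 + 4*j^4 + 13*j^3 - 33*j^2 - 5*j - 140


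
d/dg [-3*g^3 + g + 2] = 1 - 9*g^2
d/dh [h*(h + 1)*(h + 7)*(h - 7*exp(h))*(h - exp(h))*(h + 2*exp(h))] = -6*h^5*exp(h) + 6*h^5 - 18*h^4*exp(2*h) - 78*h^4*exp(h) + 40*h^4 + 42*h^3*exp(3*h) - 180*h^3*exp(2*h) - 234*h^3*exp(h) + 28*h^3 + 378*h^2*exp(3*h) - 342*h^2*exp(2*h) - 126*h^2*exp(h) + 518*h*exp(3*h) - 126*h*exp(2*h) + 98*exp(3*h)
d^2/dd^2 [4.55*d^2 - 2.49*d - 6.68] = 9.10000000000000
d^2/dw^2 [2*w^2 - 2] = 4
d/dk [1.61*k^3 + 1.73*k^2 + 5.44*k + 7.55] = 4.83*k^2 + 3.46*k + 5.44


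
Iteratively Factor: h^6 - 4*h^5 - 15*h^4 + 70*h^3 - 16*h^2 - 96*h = (h - 4)*(h^5 - 15*h^3 + 10*h^2 + 24*h) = (h - 4)*(h - 2)*(h^4 + 2*h^3 - 11*h^2 - 12*h) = (h - 4)*(h - 3)*(h - 2)*(h^3 + 5*h^2 + 4*h) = (h - 4)*(h - 3)*(h - 2)*(h + 1)*(h^2 + 4*h) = (h - 4)*(h - 3)*(h - 2)*(h + 1)*(h + 4)*(h)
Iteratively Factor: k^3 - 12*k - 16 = (k - 4)*(k^2 + 4*k + 4) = (k - 4)*(k + 2)*(k + 2)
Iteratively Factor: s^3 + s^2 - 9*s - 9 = (s + 3)*(s^2 - 2*s - 3) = (s - 3)*(s + 3)*(s + 1)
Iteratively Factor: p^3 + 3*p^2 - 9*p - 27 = (p - 3)*(p^2 + 6*p + 9) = (p - 3)*(p + 3)*(p + 3)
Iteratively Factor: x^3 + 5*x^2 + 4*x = (x + 4)*(x^2 + x) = x*(x + 4)*(x + 1)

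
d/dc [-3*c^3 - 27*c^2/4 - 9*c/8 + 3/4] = -9*c^2 - 27*c/2 - 9/8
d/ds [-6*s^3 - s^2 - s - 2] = -18*s^2 - 2*s - 1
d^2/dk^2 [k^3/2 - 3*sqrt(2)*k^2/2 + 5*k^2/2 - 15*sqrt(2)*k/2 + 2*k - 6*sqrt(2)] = 3*k - 3*sqrt(2) + 5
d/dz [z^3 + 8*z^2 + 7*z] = 3*z^2 + 16*z + 7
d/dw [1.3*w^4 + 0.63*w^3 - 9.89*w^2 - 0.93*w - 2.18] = 5.2*w^3 + 1.89*w^2 - 19.78*w - 0.93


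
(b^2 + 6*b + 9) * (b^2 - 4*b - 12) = b^4 + 2*b^3 - 27*b^2 - 108*b - 108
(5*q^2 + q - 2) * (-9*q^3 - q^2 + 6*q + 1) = -45*q^5 - 14*q^4 + 47*q^3 + 13*q^2 - 11*q - 2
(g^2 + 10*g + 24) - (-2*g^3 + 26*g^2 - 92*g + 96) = 2*g^3 - 25*g^2 + 102*g - 72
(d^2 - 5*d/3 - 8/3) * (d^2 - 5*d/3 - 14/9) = d^4 - 10*d^3/3 - 13*d^2/9 + 190*d/27 + 112/27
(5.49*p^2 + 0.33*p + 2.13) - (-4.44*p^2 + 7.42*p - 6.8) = 9.93*p^2 - 7.09*p + 8.93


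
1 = 1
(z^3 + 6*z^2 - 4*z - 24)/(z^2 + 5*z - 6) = (z^2 - 4)/(z - 1)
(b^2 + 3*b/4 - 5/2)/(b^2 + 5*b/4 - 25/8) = 2*(b + 2)/(2*b + 5)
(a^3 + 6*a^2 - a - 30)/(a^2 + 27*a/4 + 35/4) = 4*(a^2 + a - 6)/(4*a + 7)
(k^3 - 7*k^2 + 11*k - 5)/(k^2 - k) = k - 6 + 5/k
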